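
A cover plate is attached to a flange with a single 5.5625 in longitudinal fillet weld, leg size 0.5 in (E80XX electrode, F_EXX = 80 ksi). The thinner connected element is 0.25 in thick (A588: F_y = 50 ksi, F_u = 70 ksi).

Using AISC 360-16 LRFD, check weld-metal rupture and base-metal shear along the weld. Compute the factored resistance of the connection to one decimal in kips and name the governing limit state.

41.7 kips (base-metal shear governs)

Weld metal: throat = 0.707×0.5 = 0.3535 in, L = 5.5625 in. φR_n = 0.75 × 0.6 × 80 × 0.3535 × 5.5625 = 70.8 kips.
Base metal shear (0.25 in plate): yield φR_n = 1.0×0.6×50×0.25×5.5625 = 41.7 kips; rupture φR_n = 0.75×0.6×70×0.25×5.5625 = 43.8 kips; take 41.7 kips (yield).
Governing: min(70.8, 41.7) = 41.7 kips → base-metal shear.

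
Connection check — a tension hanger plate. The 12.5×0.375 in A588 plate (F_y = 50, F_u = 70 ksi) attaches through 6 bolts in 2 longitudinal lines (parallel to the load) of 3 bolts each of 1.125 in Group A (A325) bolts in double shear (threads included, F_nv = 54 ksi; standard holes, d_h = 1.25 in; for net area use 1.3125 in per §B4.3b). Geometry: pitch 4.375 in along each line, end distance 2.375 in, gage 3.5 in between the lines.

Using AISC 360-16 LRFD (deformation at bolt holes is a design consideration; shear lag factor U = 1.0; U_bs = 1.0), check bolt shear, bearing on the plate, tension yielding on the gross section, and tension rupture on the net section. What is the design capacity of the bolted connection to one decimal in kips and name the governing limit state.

Bolt shear: A_b = π(1.125)²/4 = 0.99402 in². φR_n = 0.75 × 54 × 0.99402 × 6 × 2 = 483.1 kips.
Bearing (0.375 in plate, F_u = 70 ksi): end bolts L_c = 2.375 − 1.25/2 = 1.75, R_n = min(1.2×1.75×0.375×70, 2.4×1.125×0.375×70) = 55.125 kips/bolt; interior L_c = 4.375 − 1.25 = 3.125, R_n = 70.875 kips/bolt. φR_n = 0.75 × (2×55.125 + 4×70.875) = 295.3 kips.
Tension yield (gross): A_g = 12.5×0.375 = 4.6875 in². φR_n = 0.90 × 50 × 4.6875 = 210.9 kips.
Tension rupture (net): A_n = (12.5 − 2×1.3125)×0.375 = 3.7031 in² (U = 1.0, A_e = A_n). φR_n = 0.75 × 70 × 3.7031 = 194.4 kips.
Governing: min(483.1, 295.3, 210.9, 194.4) = 194.4 kips → net-section rupture.

194.4 kips (net-section rupture governs)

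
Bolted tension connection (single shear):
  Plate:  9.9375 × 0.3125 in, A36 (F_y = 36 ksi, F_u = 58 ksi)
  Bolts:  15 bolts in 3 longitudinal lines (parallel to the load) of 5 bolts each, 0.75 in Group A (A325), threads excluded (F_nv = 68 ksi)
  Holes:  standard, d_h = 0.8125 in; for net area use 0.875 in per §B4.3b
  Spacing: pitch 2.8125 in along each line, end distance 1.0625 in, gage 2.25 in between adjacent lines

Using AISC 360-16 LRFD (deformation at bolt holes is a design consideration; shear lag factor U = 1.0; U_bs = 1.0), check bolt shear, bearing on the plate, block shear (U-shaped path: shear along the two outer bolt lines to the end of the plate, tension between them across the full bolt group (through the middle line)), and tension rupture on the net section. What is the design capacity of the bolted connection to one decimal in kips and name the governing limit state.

Bolt shear: A_b = π(0.75)²/4 = 0.44179 in². φR_n = 0.75 × 68 × 0.44179 × 15 × 1 = 338.0 kips.
Bearing (0.3125 in plate, F_u = 58 ksi): end bolts L_c = 1.0625 − 0.8125/2 = 0.65625, R_n = min(1.2×0.65625×0.3125×58, 2.4×0.75×0.3125×58) = 14.273 kips/bolt; interior L_c = 2.8125 − 0.8125 = 2, R_n = 32.625 kips/bolt. φR_n = 0.75 × (3×14.273 + 12×32.625) = 325.7 kips.
Block shear: shear path 2×[1.0625+4×2.8125] = 2×12.3125 in, A_gv = 7.6953, A_nv = 2×(12.3125 − 4.5×0.875)×0.3125 = 5.2344 in²; tension across gage: (4.5 − 2×0.875)×0.3125 = 0.85938 in². R_n = min(0.6×58×5.2344, 0.6×36×7.6953) + 1.0×58×0.85938 = min(182.16, 166.22) + 49.844 = 216.06 kips. φR_n = 0.75 × 216.06 = 162.0 kips.
Tension rupture (net): A_n = (9.9375 − 3×0.875)×0.3125 = 2.2852 in² (U = 1.0, A_e = A_n). φR_n = 0.75 × 58 × 2.2852 = 99.4 kips.
Governing: min(338.0, 325.7, 162.0, 99.4) = 99.4 kips → net-section rupture.

99.4 kips (net-section rupture governs)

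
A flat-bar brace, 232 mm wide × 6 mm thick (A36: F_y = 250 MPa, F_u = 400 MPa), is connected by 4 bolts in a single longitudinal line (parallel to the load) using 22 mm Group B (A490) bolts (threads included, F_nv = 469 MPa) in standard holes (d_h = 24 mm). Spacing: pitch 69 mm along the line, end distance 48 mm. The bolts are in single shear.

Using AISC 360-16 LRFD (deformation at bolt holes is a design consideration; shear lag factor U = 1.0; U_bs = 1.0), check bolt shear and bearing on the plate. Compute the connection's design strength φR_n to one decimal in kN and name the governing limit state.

362.9 kN (bearing governs)

Bolt shear: A_b = π(22)²/4 = 380.13 mm². φR_n = 0.75 × 469 × 380.13 × 4 × 1 = 534.8 kN.
Bearing (6 mm plate, F_u = 400 MPa): end bolts L_c = 48 − 24/2 = 36, R_n = min(1.2×36×6×400, 2.4×22×6×400) = 103.68 kN/bolt; interior L_c = 69 − 24 = 45, R_n = 126.72 kN/bolt. φR_n = 0.75 × (1×103.68 + 3×126.72) = 362.9 kN.
Governing: min(534.8, 362.9) = 362.9 kN → bearing.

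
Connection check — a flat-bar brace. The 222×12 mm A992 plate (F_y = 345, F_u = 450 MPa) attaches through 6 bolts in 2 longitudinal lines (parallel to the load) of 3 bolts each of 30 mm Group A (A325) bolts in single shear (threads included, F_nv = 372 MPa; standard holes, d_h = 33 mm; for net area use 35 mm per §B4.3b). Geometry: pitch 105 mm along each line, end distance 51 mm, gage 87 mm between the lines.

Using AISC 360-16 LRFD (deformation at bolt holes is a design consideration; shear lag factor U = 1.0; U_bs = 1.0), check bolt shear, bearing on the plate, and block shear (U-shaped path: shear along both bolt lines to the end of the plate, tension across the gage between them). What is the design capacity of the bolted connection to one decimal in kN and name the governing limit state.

1053.8 kN (block shear governs)

Bolt shear: A_b = π(30)²/4 = 706.86 mm². φR_n = 0.75 × 372 × 706.86 × 6 × 1 = 1183.3 kN.
Bearing (12 mm plate, F_u = 450 MPa): end bolts L_c = 51 − 33/2 = 34.5, R_n = min(1.2×34.5×12×450, 2.4×30×12×450) = 223.56 kN/bolt; interior L_c = 105 − 33 = 72, R_n = 388.8 kN/bolt. φR_n = 0.75 × (2×223.56 + 4×388.8) = 1501.7 kN.
Block shear: shear path 2×[51+2×105] = 2×261 mm, A_gv = 6264, A_nv = 2×(261 − 2.5×35)×12 = 4164 mm²; tension across gage: (87 − 1×35)×12 = 624 mm². R_n = min(0.6×450×4164, 0.6×345×6264) + 1.0×450×624 = min(1124.3, 1296.6) + 280.8 = 1405.1 kN. φR_n = 0.75 × 1405.1 = 1053.8 kN.
Governing: min(1183.3, 1501.7, 1053.8) = 1053.8 kN → block shear.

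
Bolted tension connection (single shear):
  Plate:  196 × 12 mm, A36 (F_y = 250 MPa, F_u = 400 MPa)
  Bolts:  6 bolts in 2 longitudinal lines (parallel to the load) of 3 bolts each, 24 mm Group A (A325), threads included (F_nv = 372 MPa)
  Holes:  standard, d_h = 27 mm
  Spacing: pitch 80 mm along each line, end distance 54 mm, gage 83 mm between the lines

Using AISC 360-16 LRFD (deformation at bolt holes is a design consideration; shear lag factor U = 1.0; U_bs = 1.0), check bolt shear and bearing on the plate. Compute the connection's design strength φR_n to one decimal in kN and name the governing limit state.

757.3 kN (bolt shear governs)

Bolt shear: A_b = π(24)²/4 = 452.39 mm². φR_n = 0.75 × 372 × 452.39 × 6 × 1 = 757.3 kN.
Bearing (12 mm plate, F_u = 400 MPa): end bolts L_c = 54 − 27/2 = 40.5, R_n = min(1.2×40.5×12×400, 2.4×24×12×400) = 233.28 kN/bolt; interior L_c = 80 − 27 = 53, R_n = 276.48 kN/bolt. φR_n = 0.75 × (2×233.28 + 4×276.48) = 1179.4 kN.
Governing: min(757.3, 1179.4) = 757.3 kN → bolt shear.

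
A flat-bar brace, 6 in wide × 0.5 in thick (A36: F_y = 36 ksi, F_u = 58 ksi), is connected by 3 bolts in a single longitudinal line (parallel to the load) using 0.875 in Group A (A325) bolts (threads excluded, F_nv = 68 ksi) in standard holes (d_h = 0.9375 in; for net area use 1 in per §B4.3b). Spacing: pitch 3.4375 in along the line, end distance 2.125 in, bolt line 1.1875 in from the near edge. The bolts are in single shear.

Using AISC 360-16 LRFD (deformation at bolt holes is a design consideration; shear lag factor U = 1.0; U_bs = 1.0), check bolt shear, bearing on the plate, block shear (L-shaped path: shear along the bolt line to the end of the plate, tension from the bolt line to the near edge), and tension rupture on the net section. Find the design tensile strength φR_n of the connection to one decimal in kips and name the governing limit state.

Bolt shear: A_b = π(0.875)²/4 = 0.60132 in². φR_n = 0.75 × 68 × 0.60132 × 3 × 1 = 92.0 kips.
Bearing (0.5 in plate, F_u = 58 ksi): end bolts L_c = 2.125 − 0.9375/2 = 1.65625, R_n = min(1.2×1.65625×0.5×58, 2.4×0.875×0.5×58) = 57.638 kips/bolt; interior L_c = 3.4375 − 0.9375 = 2.5, R_n = 60.9 kips/bolt. φR_n = 0.75 × (1×57.638 + 2×60.9) = 134.6 kips.
Block shear: shear path 1×[2.125+2×3.4375] = 1×9 in, A_gv = 4.5, A_nv = 1×(9 − 2.5×1)×0.5 = 3.25 in²; tension to near edge: (1.1875 − 0.5×1)×0.5 = 0.34375 in². R_n = min(0.6×58×3.25, 0.6×36×4.5) + 1.0×58×0.34375 = min(113.1, 97.2) + 19.938 = 117.14 kips. φR_n = 0.75 × 117.14 = 87.9 kips.
Tension rupture (net): A_n = (6 − 1×1)×0.5 = 2.5 in² (U = 1.0, A_e = A_n). φR_n = 0.75 × 58 × 2.5 = 108.8 kips.
Governing: min(92.0, 134.6, 87.9, 108.8) = 87.9 kips → block shear.

87.9 kips (block shear governs)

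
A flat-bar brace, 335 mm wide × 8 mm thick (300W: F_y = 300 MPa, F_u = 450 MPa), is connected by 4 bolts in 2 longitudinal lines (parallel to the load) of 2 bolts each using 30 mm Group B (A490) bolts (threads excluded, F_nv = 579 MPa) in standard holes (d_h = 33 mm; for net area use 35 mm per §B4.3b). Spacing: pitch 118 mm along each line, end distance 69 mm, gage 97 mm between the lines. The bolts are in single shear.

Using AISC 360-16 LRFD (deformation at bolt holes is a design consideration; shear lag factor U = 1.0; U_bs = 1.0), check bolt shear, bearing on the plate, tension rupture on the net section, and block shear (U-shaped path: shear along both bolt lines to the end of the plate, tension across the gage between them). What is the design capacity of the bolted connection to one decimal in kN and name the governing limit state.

Bolt shear: A_b = π(30)²/4 = 706.86 mm². φR_n = 0.75 × 579 × 706.86 × 4 × 1 = 1227.8 kN.
Bearing (8 mm plate, F_u = 450 MPa): end bolts L_c = 69 − 33/2 = 52.5, R_n = min(1.2×52.5×8×450, 2.4×30×8×450) = 226.8 kN/bolt; interior L_c = 118 − 33 = 85, R_n = 259.2 kN/bolt. φR_n = 0.75 × (2×226.8 + 2×259.2) = 729.0 kN.
Tension rupture (net): A_n = (335 − 2×35)×8 = 2120 mm² (U = 1.0, A_e = A_n). φR_n = 0.75 × 450 × 2120 = 715.5 kN.
Block shear: shear path 2×[69+1×118] = 2×187 mm, A_gv = 2992, A_nv = 2×(187 − 1.5×35)×8 = 2152 mm²; tension across gage: (97 − 1×35)×8 = 496 mm². R_n = min(0.6×450×2152, 0.6×300×2992) + 1.0×450×496 = min(581.04, 538.56) + 223.2 = 761.76 kN. φR_n = 0.75 × 761.76 = 571.3 kN.
Governing: min(1227.8, 729.0, 715.5, 571.3) = 571.3 kN → block shear.

571.3 kN (block shear governs)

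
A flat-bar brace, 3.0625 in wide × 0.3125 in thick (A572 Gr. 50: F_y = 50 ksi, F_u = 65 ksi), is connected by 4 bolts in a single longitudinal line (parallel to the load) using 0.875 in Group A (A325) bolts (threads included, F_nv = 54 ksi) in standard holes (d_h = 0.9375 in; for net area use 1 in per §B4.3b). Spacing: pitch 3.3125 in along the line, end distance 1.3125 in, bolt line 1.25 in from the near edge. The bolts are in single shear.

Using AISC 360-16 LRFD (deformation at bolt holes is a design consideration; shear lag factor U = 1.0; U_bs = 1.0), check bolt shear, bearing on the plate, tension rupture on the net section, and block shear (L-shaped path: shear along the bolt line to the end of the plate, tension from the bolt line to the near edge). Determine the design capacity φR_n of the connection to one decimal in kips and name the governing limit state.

31.4 kips (net-section rupture governs)

Bolt shear: A_b = π(0.875)²/4 = 0.60132 in². φR_n = 0.75 × 54 × 0.60132 × 4 × 1 = 97.4 kips.
Bearing (0.3125 in plate, F_u = 65 ksi): end bolts L_c = 1.3125 − 0.9375/2 = 0.84375, R_n = min(1.2×0.84375×0.3125×65, 2.4×0.875×0.3125×65) = 20.566 kips/bolt; interior L_c = 3.3125 − 0.9375 = 2.375, R_n = 42.656 kips/bolt. φR_n = 0.75 × (1×20.566 + 3×42.656) = 111.4 kips.
Tension rupture (net): A_n = (3.0625 − 1×1)×0.3125 = 0.64453 in² (U = 1.0, A_e = A_n). φR_n = 0.75 × 65 × 0.64453 = 31.4 kips.
Block shear: shear path 1×[1.3125+3×3.3125] = 1×11.25 in, A_gv = 3.5156, A_nv = 1×(11.25 − 3.5×1)×0.3125 = 2.4219 in²; tension to near edge: (1.25 − 0.5×1)×0.3125 = 0.23438 in². R_n = min(0.6×65×2.4219, 0.6×50×3.5156) + 1.0×65×0.23438 = min(94.454, 105.47) + 15.235 = 109.69 kips. φR_n = 0.75 × 109.69 = 82.3 kips.
Governing: min(97.4, 111.4, 31.4, 82.3) = 31.4 kips → net-section rupture.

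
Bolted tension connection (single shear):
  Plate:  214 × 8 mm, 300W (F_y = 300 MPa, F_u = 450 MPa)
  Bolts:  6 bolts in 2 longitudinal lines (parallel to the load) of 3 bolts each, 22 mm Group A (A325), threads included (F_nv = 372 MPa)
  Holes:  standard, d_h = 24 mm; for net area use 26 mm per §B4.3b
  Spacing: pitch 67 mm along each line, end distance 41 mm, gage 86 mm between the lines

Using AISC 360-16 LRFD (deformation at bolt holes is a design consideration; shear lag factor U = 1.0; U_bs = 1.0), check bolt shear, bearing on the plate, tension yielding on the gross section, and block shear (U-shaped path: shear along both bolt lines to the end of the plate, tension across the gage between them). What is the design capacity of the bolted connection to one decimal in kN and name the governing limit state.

Bolt shear: A_b = π(22)²/4 = 380.13 mm². φR_n = 0.75 × 372 × 380.13 × 6 × 1 = 636.3 kN.
Bearing (8 mm plate, F_u = 450 MPa): end bolts L_c = 41 − 24/2 = 29, R_n = min(1.2×29×8×450, 2.4×22×8×450) = 125.28 kN/bolt; interior L_c = 67 − 24 = 43, R_n = 185.76 kN/bolt. φR_n = 0.75 × (2×125.28 + 4×185.76) = 745.2 kN.
Tension yield (gross): A_g = 214×8 = 1712 mm². φR_n = 0.90 × 300 × 1712 = 462.2 kN.
Block shear: shear path 2×[41+2×67] = 2×175 mm, A_gv = 2800, A_nv = 2×(175 − 2.5×26)×8 = 1760 mm²; tension across gage: (86 − 1×26)×8 = 480 mm². R_n = min(0.6×450×1760, 0.6×300×2800) + 1.0×450×480 = min(475.2, 504) + 216 = 691.2 kN. φR_n = 0.75 × 691.2 = 518.4 kN.
Governing: min(636.3, 745.2, 462.2, 518.4) = 462.2 kN → gross-section yield.

462.2 kN (gross-section yield governs)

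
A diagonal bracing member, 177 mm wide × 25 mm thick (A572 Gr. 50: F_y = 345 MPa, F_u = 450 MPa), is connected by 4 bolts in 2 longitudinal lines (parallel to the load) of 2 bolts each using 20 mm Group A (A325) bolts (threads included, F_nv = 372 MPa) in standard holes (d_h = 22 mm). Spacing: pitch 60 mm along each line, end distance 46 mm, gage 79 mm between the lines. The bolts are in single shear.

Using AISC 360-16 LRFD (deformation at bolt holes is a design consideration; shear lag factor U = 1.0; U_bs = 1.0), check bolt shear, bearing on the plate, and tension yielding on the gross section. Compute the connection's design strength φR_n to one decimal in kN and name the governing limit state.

350.6 kN (bolt shear governs)

Bolt shear: A_b = π(20)²/4 = 314.16 mm². φR_n = 0.75 × 372 × 314.16 × 4 × 1 = 350.6 kN.
Bearing (25 mm plate, F_u = 450 MPa): end bolts L_c = 46 − 22/2 = 35, R_n = min(1.2×35×25×450, 2.4×20×25×450) = 472.5 kN/bolt; interior L_c = 60 − 22 = 38, R_n = 513 kN/bolt. φR_n = 0.75 × (2×472.5 + 2×513) = 1478.3 kN.
Tension yield (gross): A_g = 177×25 = 4425 mm². φR_n = 0.90 × 345 × 4425 = 1374.0 kN.
Governing: min(350.6, 1478.3, 1374.0) = 350.6 kN → bolt shear.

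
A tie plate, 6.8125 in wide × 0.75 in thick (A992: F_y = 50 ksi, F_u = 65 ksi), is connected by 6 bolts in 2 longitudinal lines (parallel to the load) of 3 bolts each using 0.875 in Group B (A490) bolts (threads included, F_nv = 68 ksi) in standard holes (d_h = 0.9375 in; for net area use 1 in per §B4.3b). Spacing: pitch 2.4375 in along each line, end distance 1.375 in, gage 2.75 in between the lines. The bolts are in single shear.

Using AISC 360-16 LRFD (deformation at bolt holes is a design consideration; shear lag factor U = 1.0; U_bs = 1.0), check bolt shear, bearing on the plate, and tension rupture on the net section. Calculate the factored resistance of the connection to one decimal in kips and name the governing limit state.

176.0 kips (net-section rupture governs)

Bolt shear: A_b = π(0.875)²/4 = 0.60132 in². φR_n = 0.75 × 68 × 0.60132 × 6 × 1 = 184.0 kips.
Bearing (0.75 in plate, F_u = 65 ksi): end bolts L_c = 1.375 − 0.9375/2 = 0.90625, R_n = min(1.2×0.90625×0.75×65, 2.4×0.875×0.75×65) = 53.016 kips/bolt; interior L_c = 2.4375 − 0.9375 = 1.5, R_n = 87.75 kips/bolt. φR_n = 0.75 × (2×53.016 + 4×87.75) = 342.8 kips.
Tension rupture (net): A_n = (6.8125 − 2×1)×0.75 = 3.6094 in² (U = 1.0, A_e = A_n). φR_n = 0.75 × 65 × 3.6094 = 176.0 kips.
Governing: min(184.0, 342.8, 176.0) = 176.0 kips → net-section rupture.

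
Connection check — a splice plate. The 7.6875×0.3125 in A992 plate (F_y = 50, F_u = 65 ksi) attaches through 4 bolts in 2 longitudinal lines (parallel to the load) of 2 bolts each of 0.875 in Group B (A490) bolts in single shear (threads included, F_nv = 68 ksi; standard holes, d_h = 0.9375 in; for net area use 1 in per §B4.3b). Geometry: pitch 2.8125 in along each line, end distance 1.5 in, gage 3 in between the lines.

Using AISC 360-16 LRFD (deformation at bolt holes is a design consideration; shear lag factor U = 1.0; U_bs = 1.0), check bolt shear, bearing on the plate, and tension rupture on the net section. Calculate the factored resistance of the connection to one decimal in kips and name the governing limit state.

86.6 kips (net-section rupture governs)

Bolt shear: A_b = π(0.875)²/4 = 0.60132 in². φR_n = 0.75 × 68 × 0.60132 × 4 × 1 = 122.7 kips.
Bearing (0.3125 in plate, F_u = 65 ksi): end bolts L_c = 1.5 − 0.9375/2 = 1.03125, R_n = min(1.2×1.03125×0.3125×65, 2.4×0.875×0.3125×65) = 25.137 kips/bolt; interior L_c = 2.8125 − 0.9375 = 1.875, R_n = 42.656 kips/bolt. φR_n = 0.75 × (2×25.137 + 2×42.656) = 101.7 kips.
Tension rupture (net): A_n = (7.6875 − 2×1)×0.3125 = 1.7773 in² (U = 1.0, A_e = A_n). φR_n = 0.75 × 65 × 1.7773 = 86.6 kips.
Governing: min(122.7, 101.7, 86.6) = 86.6 kips → net-section rupture.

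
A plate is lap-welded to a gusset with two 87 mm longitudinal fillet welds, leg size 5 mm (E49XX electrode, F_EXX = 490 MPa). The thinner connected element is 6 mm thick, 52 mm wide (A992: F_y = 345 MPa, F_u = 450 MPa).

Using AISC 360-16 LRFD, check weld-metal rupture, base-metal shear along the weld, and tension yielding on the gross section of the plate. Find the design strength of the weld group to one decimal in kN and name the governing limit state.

Weld metal: throat = 0.707×5 = 3.535 mm, L = 2×87 = 174 mm. φR_n = 0.75 × 0.6 × 490 × 3.535 × 174 = 135.6 kN.
Base metal shear (6 mm plate): yield φR_n = 1.0×0.6×345×6×174 = 216.1 kN; rupture φR_n = 0.75×0.6×450×6×174 = 211.4 kN; take 211.4 kN (rupture).
Tension yield (gross): A_g = 52×6 = 312 mm². φR_n = 0.90 × 345 × 312 = 96.9 kN.
Governing: min(135.6, 211.4, 96.9) = 96.9 kN → gross-section yield.

96.9 kN (gross-section yield governs)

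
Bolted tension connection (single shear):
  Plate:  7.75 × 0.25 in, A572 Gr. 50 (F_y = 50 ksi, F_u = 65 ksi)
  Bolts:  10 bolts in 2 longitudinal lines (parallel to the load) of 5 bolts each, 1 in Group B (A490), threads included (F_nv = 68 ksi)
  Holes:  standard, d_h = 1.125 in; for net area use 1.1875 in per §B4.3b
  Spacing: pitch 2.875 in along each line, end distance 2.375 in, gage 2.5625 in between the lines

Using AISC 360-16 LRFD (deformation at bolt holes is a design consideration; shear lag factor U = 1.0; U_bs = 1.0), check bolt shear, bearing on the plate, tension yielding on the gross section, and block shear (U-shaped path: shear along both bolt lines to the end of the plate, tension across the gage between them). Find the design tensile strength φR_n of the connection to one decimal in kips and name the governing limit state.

Bolt shear: A_b = π(1)²/4 = 0.7854 in². φR_n = 0.75 × 68 × 0.7854 × 10 × 1 = 400.6 kips.
Bearing (0.25 in plate, F_u = 65 ksi): end bolts L_c = 2.375 − 1.125/2 = 1.8125, R_n = min(1.2×1.8125×0.25×65, 2.4×1×0.25×65) = 35.344 kips/bolt; interior L_c = 2.875 − 1.125 = 1.75, R_n = 34.125 kips/bolt. φR_n = 0.75 × (2×35.344 + 8×34.125) = 257.8 kips.
Tension yield (gross): A_g = 7.75×0.25 = 1.9375 in². φR_n = 0.90 × 50 × 1.9375 = 87.2 kips.
Block shear: shear path 2×[2.375+4×2.875] = 2×13.875 in, A_gv = 6.9375, A_nv = 2×(13.875 − 4.5×1.1875)×0.25 = 4.2656 in²; tension across gage: (2.5625 − 1×1.1875)×0.25 = 0.34375 in². R_n = min(0.6×65×4.2656, 0.6×50×6.9375) + 1.0×65×0.34375 = min(166.36, 208.13) + 22.344 = 188.7 kips. φR_n = 0.75 × 188.7 = 141.5 kips.
Governing: min(400.6, 257.8, 87.2, 141.5) = 87.2 kips → gross-section yield.

87.2 kips (gross-section yield governs)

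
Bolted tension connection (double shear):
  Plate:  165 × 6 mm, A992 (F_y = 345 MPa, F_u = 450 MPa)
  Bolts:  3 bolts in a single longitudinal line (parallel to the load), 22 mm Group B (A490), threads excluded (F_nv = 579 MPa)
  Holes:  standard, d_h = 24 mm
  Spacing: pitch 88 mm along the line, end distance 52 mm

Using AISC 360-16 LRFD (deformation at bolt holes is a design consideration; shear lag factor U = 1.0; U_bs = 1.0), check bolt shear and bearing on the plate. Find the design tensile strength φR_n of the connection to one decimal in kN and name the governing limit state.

311.0 kN (bearing governs)

Bolt shear: A_b = π(22)²/4 = 380.13 mm². φR_n = 0.75 × 579 × 380.13 × 3 × 2 = 990.4 kN.
Bearing (6 mm plate, F_u = 450 MPa): end bolts L_c = 52 − 24/2 = 40, R_n = min(1.2×40×6×450, 2.4×22×6×450) = 129.6 kN/bolt; interior L_c = 88 − 24 = 64, R_n = 142.56 kN/bolt. φR_n = 0.75 × (1×129.6 + 2×142.56) = 311.0 kN.
Governing: min(990.4, 311.0) = 311.0 kN → bearing.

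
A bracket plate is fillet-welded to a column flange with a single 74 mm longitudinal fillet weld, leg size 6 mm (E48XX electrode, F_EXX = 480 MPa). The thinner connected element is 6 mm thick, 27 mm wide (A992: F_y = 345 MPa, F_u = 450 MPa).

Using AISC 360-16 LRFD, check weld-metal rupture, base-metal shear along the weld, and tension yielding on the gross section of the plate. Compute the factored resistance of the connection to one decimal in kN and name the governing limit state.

Weld metal: throat = 0.707×6 = 4.242 mm, L = 74 mm. φR_n = 0.75 × 0.6 × 480 × 4.242 × 74 = 67.8 kN.
Base metal shear (6 mm plate): yield φR_n = 1.0×0.6×345×6×74 = 91.9 kN; rupture φR_n = 0.75×0.6×450×6×74 = 89.9 kN; take 89.9 kN (rupture).
Tension yield (gross): A_g = 27×6 = 162 mm². φR_n = 0.90 × 345 × 162 = 50.3 kN.
Governing: min(67.8, 89.9, 50.3) = 50.3 kN → gross-section yield.

50.3 kN (gross-section yield governs)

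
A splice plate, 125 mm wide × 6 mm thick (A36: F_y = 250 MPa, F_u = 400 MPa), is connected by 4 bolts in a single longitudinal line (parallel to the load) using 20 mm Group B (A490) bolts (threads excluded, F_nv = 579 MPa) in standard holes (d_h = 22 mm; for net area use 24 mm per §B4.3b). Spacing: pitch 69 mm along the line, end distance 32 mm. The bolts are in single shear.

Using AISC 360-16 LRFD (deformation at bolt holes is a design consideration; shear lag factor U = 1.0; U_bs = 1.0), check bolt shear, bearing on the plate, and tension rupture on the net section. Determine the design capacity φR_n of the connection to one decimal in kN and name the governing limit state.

181.8 kN (net-section rupture governs)

Bolt shear: A_b = π(20)²/4 = 314.16 mm². φR_n = 0.75 × 579 × 314.16 × 4 × 1 = 545.7 kN.
Bearing (6 mm plate, F_u = 400 MPa): end bolts L_c = 32 − 22/2 = 21, R_n = min(1.2×21×6×400, 2.4×20×6×400) = 60.48 kN/bolt; interior L_c = 69 − 22 = 47, R_n = 115.2 kN/bolt. φR_n = 0.75 × (1×60.48 + 3×115.2) = 304.6 kN.
Tension rupture (net): A_n = (125 − 1×24)×6 = 606 mm² (U = 1.0, A_e = A_n). φR_n = 0.75 × 400 × 606 = 181.8 kN.
Governing: min(545.7, 304.6, 181.8) = 181.8 kN → net-section rupture.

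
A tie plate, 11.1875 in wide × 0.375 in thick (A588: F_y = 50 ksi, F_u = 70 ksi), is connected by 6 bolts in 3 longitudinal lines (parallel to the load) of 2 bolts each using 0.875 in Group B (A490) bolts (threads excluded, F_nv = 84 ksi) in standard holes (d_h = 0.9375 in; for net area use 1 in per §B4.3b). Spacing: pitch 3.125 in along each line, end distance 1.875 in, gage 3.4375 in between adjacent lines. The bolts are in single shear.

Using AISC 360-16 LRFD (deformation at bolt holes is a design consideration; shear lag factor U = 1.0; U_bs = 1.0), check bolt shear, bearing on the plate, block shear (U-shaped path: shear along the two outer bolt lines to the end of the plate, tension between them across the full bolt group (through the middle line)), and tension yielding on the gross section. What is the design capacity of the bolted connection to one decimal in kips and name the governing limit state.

Bolt shear: A_b = π(0.875)²/4 = 0.60132 in². φR_n = 0.75 × 84 × 0.60132 × 6 × 1 = 227.3 kips.
Bearing (0.375 in plate, F_u = 70 ksi): end bolts L_c = 1.875 − 0.9375/2 = 1.40625, R_n = min(1.2×1.40625×0.375×70, 2.4×0.875×0.375×70) = 44.297 kips/bolt; interior L_c = 3.125 − 0.9375 = 2.1875, R_n = 55.125 kips/bolt. φR_n = 0.75 × (3×44.297 + 3×55.125) = 223.7 kips.
Block shear: shear path 2×[1.875+1×3.125] = 2×5 in, A_gv = 3.75, A_nv = 2×(5 − 1.5×1)×0.375 = 2.625 in²; tension across gage: (6.875 − 2×1)×0.375 = 1.8281 in². R_n = min(0.6×70×2.625, 0.6×50×3.75) + 1.0×70×1.8281 = min(110.25, 112.5) + 127.97 = 238.22 kips. φR_n = 0.75 × 238.22 = 178.7 kips.
Tension yield (gross): A_g = 11.1875×0.375 = 4.1953 in². φR_n = 0.90 × 50 × 4.1953 = 188.8 kips.
Governing: min(227.3, 223.7, 178.7, 188.8) = 178.7 kips → block shear.

178.7 kips (block shear governs)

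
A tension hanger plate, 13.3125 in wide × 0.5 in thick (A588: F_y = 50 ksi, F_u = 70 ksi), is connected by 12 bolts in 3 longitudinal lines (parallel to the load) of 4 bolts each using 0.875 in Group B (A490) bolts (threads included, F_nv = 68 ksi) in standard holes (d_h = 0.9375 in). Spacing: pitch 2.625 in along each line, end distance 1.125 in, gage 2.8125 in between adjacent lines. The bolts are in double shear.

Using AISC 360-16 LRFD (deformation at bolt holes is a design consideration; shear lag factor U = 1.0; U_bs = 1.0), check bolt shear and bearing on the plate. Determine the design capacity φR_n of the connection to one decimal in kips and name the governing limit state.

540.4 kips (bearing governs)

Bolt shear: A_b = π(0.875)²/4 = 0.60132 in². φR_n = 0.75 × 68 × 0.60132 × 12 × 2 = 736.0 kips.
Bearing (0.5 in plate, F_u = 70 ksi): end bolts L_c = 1.125 − 0.9375/2 = 0.65625, R_n = min(1.2×0.65625×0.5×70, 2.4×0.875×0.5×70) = 27.563 kips/bolt; interior L_c = 2.625 − 0.9375 = 1.6875, R_n = 70.875 kips/bolt. φR_n = 0.75 × (3×27.563 + 9×70.875) = 540.4 kips.
Governing: min(736.0, 540.4) = 540.4 kips → bearing.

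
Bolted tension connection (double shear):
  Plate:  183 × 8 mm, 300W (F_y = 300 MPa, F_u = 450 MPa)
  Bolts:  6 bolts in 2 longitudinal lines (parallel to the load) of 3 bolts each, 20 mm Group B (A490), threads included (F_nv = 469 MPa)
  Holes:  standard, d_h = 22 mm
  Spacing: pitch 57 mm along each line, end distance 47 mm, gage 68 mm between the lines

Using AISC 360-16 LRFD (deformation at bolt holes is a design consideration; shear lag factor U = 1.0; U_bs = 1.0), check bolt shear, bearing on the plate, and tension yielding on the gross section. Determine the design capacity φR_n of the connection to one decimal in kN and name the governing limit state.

395.3 kN (gross-section yield governs)

Bolt shear: A_b = π(20)²/4 = 314.16 mm². φR_n = 0.75 × 469 × 314.16 × 6 × 2 = 1326.1 kN.
Bearing (8 mm plate, F_u = 450 MPa): end bolts L_c = 47 − 22/2 = 36, R_n = min(1.2×36×8×450, 2.4×20×8×450) = 155.52 kN/bolt; interior L_c = 57 − 22 = 35, R_n = 151.2 kN/bolt. φR_n = 0.75 × (2×155.52 + 4×151.2) = 686.9 kN.
Tension yield (gross): A_g = 183×8 = 1464 mm². φR_n = 0.90 × 300 × 1464 = 395.3 kN.
Governing: min(1326.1, 686.9, 395.3) = 395.3 kN → gross-section yield.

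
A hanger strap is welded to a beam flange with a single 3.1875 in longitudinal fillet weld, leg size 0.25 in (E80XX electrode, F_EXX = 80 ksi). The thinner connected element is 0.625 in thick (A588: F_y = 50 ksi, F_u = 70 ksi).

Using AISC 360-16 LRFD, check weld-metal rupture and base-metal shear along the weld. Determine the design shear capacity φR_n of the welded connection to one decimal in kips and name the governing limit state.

20.3 kips (weld metal governs)

Weld metal: throat = 0.707×0.25 = 0.17675 in, L = 3.1875 in. φR_n = 0.75 × 0.6 × 80 × 0.17675 × 3.1875 = 20.3 kips.
Base metal shear (0.625 in plate): yield φR_n = 1.0×0.6×50×0.625×3.1875 = 59.8 kips; rupture φR_n = 0.75×0.6×70×0.625×3.1875 = 62.8 kips; take 59.8 kips (yield).
Governing: min(20.3, 59.8) = 20.3 kips → weld metal.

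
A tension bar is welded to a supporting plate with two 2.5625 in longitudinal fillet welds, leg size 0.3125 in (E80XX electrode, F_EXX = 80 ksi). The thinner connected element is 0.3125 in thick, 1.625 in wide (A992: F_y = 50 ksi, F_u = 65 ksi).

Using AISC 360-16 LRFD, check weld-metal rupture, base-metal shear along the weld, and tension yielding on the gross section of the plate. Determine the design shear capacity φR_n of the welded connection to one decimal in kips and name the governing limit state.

22.9 kips (gross-section yield governs)

Weld metal: throat = 0.707×0.3125 = 0.22094 in, L = 2×2.5625 = 5.125 in. φR_n = 0.75 × 0.6 × 80 × 0.22094 × 5.125 = 40.8 kips.
Base metal shear (0.3125 in plate): yield φR_n = 1.0×0.6×50×0.3125×5.125 = 48.0 kips; rupture φR_n = 0.75×0.6×65×0.3125×5.125 = 46.8 kips; take 46.8 kips (rupture).
Tension yield (gross): A_g = 1.625×0.3125 = 0.50781 in². φR_n = 0.90 × 50 × 0.50781 = 22.9 kips.
Governing: min(40.8, 46.8, 22.9) = 22.9 kips → gross-section yield.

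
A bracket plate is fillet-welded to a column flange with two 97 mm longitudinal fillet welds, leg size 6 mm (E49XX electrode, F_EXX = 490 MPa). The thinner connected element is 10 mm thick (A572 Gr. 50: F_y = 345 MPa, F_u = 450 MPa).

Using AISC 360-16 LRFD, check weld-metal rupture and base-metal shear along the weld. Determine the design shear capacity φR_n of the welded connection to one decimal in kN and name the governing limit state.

181.5 kN (weld metal governs)

Weld metal: throat = 0.707×6 = 4.242 mm, L = 2×97 = 194 mm. φR_n = 0.75 × 0.6 × 490 × 4.242 × 194 = 181.5 kN.
Base metal shear (10 mm plate): yield φR_n = 1.0×0.6×345×10×194 = 401.6 kN; rupture φR_n = 0.75×0.6×450×10×194 = 392.9 kN; take 392.9 kN (rupture).
Governing: min(181.5, 392.9) = 181.5 kN → weld metal.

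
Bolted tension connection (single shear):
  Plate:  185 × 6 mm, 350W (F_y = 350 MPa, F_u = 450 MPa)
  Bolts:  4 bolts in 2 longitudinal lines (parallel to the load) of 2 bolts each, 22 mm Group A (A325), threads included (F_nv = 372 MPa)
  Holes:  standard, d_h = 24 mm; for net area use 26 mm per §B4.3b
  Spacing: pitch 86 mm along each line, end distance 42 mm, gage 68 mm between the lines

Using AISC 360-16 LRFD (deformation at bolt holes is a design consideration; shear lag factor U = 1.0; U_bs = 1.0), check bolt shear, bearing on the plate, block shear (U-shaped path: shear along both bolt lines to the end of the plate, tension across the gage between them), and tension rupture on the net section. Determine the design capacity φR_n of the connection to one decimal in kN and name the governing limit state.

269.3 kN (net-section rupture governs)

Bolt shear: A_b = π(22)²/4 = 380.13 mm². φR_n = 0.75 × 372 × 380.13 × 4 × 1 = 424.2 kN.
Bearing (6 mm plate, F_u = 450 MPa): end bolts L_c = 42 − 24/2 = 30, R_n = min(1.2×30×6×450, 2.4×22×6×450) = 97.2 kN/bolt; interior L_c = 86 − 24 = 62, R_n = 142.56 kN/bolt. φR_n = 0.75 × (2×97.2 + 2×142.56) = 359.6 kN.
Block shear: shear path 2×[42+1×86] = 2×128 mm, A_gv = 1536, A_nv = 2×(128 − 1.5×26)×6 = 1068 mm²; tension across gage: (68 − 1×26)×6 = 252 mm². R_n = min(0.6×450×1068, 0.6×350×1536) + 1.0×450×252 = min(288.36, 322.56) + 113.4 = 401.76 kN. φR_n = 0.75 × 401.76 = 301.3 kN.
Tension rupture (net): A_n = (185 − 2×26)×6 = 798 mm² (U = 1.0, A_e = A_n). φR_n = 0.75 × 450 × 798 = 269.3 kN.
Governing: min(424.2, 359.6, 301.3, 269.3) = 269.3 kN → net-section rupture.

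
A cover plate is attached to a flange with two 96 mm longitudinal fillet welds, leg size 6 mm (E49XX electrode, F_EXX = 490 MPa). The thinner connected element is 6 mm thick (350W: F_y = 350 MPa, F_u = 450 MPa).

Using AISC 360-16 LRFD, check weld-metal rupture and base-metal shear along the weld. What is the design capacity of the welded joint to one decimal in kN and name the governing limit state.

Weld metal: throat = 0.707×6 = 4.242 mm, L = 2×96 = 192 mm. φR_n = 0.75 × 0.6 × 490 × 4.242 × 192 = 179.6 kN.
Base metal shear (6 mm plate): yield φR_n = 1.0×0.6×350×6×192 = 241.9 kN; rupture φR_n = 0.75×0.6×450×6×192 = 233.3 kN; take 233.3 kN (rupture).
Governing: min(179.6, 233.3) = 179.6 kN → weld metal.

179.6 kN (weld metal governs)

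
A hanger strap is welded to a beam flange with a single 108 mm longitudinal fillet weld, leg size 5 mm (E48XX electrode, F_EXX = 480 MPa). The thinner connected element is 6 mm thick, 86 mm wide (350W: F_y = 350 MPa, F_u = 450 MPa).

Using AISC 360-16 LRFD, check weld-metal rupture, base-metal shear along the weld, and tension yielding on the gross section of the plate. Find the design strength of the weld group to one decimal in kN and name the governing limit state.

Weld metal: throat = 0.707×5 = 3.535 mm, L = 108 mm. φR_n = 0.75 × 0.6 × 480 × 3.535 × 108 = 82.5 kN.
Base metal shear (6 mm plate): yield φR_n = 1.0×0.6×350×6×108 = 136.1 kN; rupture φR_n = 0.75×0.6×450×6×108 = 131.2 kN; take 131.2 kN (rupture).
Tension yield (gross): A_g = 86×6 = 516 mm². φR_n = 0.90 × 350 × 516 = 162.5 kN.
Governing: min(82.5, 131.2, 162.5) = 82.5 kN → weld metal.

82.5 kN (weld metal governs)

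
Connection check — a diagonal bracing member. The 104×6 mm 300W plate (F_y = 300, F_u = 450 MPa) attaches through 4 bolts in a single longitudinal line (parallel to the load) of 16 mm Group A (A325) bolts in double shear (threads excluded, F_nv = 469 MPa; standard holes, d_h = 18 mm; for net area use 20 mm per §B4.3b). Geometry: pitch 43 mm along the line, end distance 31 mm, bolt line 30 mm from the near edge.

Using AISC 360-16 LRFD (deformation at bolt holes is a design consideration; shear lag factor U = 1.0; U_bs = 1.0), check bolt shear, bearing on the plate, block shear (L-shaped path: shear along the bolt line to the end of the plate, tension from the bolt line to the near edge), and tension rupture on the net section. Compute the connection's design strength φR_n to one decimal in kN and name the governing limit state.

Bolt shear: A_b = π(16)²/4 = 201.06 mm². φR_n = 0.75 × 469 × 201.06 × 4 × 2 = 565.8 kN.
Bearing (6 mm plate, F_u = 450 MPa): end bolts L_c = 31 − 18/2 = 22, R_n = min(1.2×22×6×450, 2.4×16×6×450) = 71.28 kN/bolt; interior L_c = 43 − 18 = 25, R_n = 81 kN/bolt. φR_n = 0.75 × (1×71.28 + 3×81) = 235.7 kN.
Block shear: shear path 1×[31+3×43] = 1×160 mm, A_gv = 960, A_nv = 1×(160 − 3.5×20)×6 = 540 mm²; tension to near edge: (30 − 0.5×20)×6 = 120 mm². R_n = min(0.6×450×540, 0.6×300×960) + 1.0×450×120 = min(145.8, 172.8) + 54 = 199.8 kN. φR_n = 0.75 × 199.8 = 149.9 kN.
Tension rupture (net): A_n = (104 − 1×20)×6 = 504 mm² (U = 1.0, A_e = A_n). φR_n = 0.75 × 450 × 504 = 170.1 kN.
Governing: min(565.8, 235.7, 149.9, 170.1) = 149.9 kN → block shear.

149.9 kN (block shear governs)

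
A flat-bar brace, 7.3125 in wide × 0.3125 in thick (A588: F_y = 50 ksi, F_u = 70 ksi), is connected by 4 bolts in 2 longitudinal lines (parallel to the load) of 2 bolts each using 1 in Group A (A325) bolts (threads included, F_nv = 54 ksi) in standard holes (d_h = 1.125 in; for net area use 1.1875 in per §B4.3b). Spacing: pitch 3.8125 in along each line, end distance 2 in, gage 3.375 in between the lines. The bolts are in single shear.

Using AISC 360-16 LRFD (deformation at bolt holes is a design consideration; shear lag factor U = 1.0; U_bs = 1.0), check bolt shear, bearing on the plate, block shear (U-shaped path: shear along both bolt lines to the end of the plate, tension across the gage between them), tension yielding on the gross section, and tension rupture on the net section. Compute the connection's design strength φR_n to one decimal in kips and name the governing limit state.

81.0 kips (net-section rupture governs)

Bolt shear: A_b = π(1)²/4 = 0.7854 in². φR_n = 0.75 × 54 × 0.7854 × 4 × 1 = 127.2 kips.
Bearing (0.3125 in plate, F_u = 70 ksi): end bolts L_c = 2 − 1.125/2 = 1.4375, R_n = min(1.2×1.4375×0.3125×70, 2.4×1×0.3125×70) = 37.734 kips/bolt; interior L_c = 3.8125 − 1.125 = 2.6875, R_n = 52.5 kips/bolt. φR_n = 0.75 × (2×37.734 + 2×52.5) = 135.4 kips.
Block shear: shear path 2×[2+1×3.8125] = 2×5.8125 in, A_gv = 3.6328, A_nv = 2×(5.8125 − 1.5×1.1875)×0.3125 = 2.5195 in²; tension across gage: (3.375 − 1×1.1875)×0.3125 = 0.68359 in². R_n = min(0.6×70×2.5195, 0.6×50×3.6328) + 1.0×70×0.68359 = min(105.82, 108.98) + 47.851 = 153.67 kips. φR_n = 0.75 × 153.67 = 115.3 kips.
Tension yield (gross): A_g = 7.3125×0.3125 = 2.2852 in². φR_n = 0.90 × 50 × 2.2852 = 102.8 kips.
Tension rupture (net): A_n = (7.3125 − 2×1.1875)×0.3125 = 1.543 in² (U = 1.0, A_e = A_n). φR_n = 0.75 × 70 × 1.543 = 81.0 kips.
Governing: min(127.2, 135.4, 115.3, 102.8, 81.0) = 81.0 kips → net-section rupture.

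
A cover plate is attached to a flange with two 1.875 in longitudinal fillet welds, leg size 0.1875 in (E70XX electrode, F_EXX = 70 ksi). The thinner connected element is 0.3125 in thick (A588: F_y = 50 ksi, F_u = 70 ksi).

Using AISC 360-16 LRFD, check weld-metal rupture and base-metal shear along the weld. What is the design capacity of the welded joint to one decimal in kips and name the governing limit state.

15.7 kips (weld metal governs)

Weld metal: throat = 0.707×0.1875 = 0.13256 in, L = 2×1.875 = 3.75 in. φR_n = 0.75 × 0.6 × 70 × 0.13256 × 3.75 = 15.7 kips.
Base metal shear (0.3125 in plate): yield φR_n = 1.0×0.6×50×0.3125×3.75 = 35.2 kips; rupture φR_n = 0.75×0.6×70×0.3125×3.75 = 36.9 kips; take 35.2 kips (yield).
Governing: min(15.7, 35.2) = 15.7 kips → weld metal.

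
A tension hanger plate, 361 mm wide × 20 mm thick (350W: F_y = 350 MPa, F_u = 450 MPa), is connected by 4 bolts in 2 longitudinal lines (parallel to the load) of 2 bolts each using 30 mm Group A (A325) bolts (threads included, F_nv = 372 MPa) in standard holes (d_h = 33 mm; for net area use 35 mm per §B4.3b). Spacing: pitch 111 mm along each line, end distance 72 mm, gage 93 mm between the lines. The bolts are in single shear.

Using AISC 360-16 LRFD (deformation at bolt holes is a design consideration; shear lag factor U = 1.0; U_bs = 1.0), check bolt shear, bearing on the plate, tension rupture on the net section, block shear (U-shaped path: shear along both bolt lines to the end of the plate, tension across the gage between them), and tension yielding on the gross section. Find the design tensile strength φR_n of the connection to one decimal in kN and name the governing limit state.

Bolt shear: A_b = π(30)²/4 = 706.86 mm². φR_n = 0.75 × 372 × 706.86 × 4 × 1 = 788.9 kN.
Bearing (20 mm plate, F_u = 450 MPa): end bolts L_c = 72 − 33/2 = 55.5, R_n = min(1.2×55.5×20×450, 2.4×30×20×450) = 599.4 kN/bolt; interior L_c = 111 − 33 = 78, R_n = 648 kN/bolt. φR_n = 0.75 × (2×599.4 + 2×648) = 1871.1 kN.
Tension rupture (net): A_n = (361 − 2×35)×20 = 5820 mm² (U = 1.0, A_e = A_n). φR_n = 0.75 × 450 × 5820 = 1964.3 kN.
Block shear: shear path 2×[72+1×111] = 2×183 mm, A_gv = 7320, A_nv = 2×(183 − 1.5×35)×20 = 5220 mm²; tension across gage: (93 − 1×35)×20 = 1160 mm². R_n = min(0.6×450×5220, 0.6×350×7320) + 1.0×450×1160 = min(1409.4, 1537.2) + 522 = 1931.4 kN. φR_n = 0.75 × 1931.4 = 1448.6 kN.
Tension yield (gross): A_g = 361×20 = 7220 mm². φR_n = 0.90 × 350 × 7220 = 2274.3 kN.
Governing: min(788.9, 1871.1, 1964.3, 1448.6, 2274.3) = 788.9 kN → bolt shear.

788.9 kN (bolt shear governs)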